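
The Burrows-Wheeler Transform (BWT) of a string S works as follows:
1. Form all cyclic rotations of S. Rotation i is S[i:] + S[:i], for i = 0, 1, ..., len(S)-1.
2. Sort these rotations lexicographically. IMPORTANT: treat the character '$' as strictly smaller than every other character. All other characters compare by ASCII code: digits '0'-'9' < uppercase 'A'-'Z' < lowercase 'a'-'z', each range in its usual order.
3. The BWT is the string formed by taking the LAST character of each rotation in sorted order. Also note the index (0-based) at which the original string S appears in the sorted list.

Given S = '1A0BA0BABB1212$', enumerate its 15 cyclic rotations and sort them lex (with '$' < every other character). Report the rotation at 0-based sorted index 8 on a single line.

Answer: A0BA0BABB1212$1

Derivation:
All 15 rotations (rotation i = S[i:]+S[:i]):
  rot[0] = 1A0BA0BABB1212$
  rot[1] = A0BA0BABB1212$1
  rot[2] = 0BA0BABB1212$1A
  rot[3] = BA0BABB1212$1A0
  rot[4] = A0BABB1212$1A0B
  rot[5] = 0BABB1212$1A0BA
  rot[6] = BABB1212$1A0BA0
  rot[7] = ABB1212$1A0BA0B
  rot[8] = BB1212$1A0BA0BA
  rot[9] = B1212$1A0BA0BAB
  rot[10] = 1212$1A0BA0BABB
  rot[11] = 212$1A0BA0BABB1
  rot[12] = 12$1A0BA0BABB12
  rot[13] = 2$1A0BA0BABB121
  rot[14] = $1A0BA0BABB1212
Sorted (with $ < everything):
  sorted[0] = $1A0BA0BABB1212
  sorted[1] = 0BA0BABB1212$1A
  sorted[2] = 0BABB1212$1A0BA
  sorted[3] = 12$1A0BA0BABB12
  sorted[4] = 1212$1A0BA0BABB
  sorted[5] = 1A0BA0BABB1212$
  sorted[6] = 2$1A0BA0BABB121
  sorted[7] = 212$1A0BA0BABB1
  sorted[8] = A0BA0BABB1212$1
  sorted[9] = A0BABB1212$1A0B
  sorted[10] = ABB1212$1A0BA0B
  sorted[11] = B1212$1A0BA0BAB
  sorted[12] = BA0BABB1212$1A0
  sorted[13] = BABB1212$1A0BA0
  sorted[14] = BB1212$1A0BA0BA
sorted[8] = A0BA0BABB1212$1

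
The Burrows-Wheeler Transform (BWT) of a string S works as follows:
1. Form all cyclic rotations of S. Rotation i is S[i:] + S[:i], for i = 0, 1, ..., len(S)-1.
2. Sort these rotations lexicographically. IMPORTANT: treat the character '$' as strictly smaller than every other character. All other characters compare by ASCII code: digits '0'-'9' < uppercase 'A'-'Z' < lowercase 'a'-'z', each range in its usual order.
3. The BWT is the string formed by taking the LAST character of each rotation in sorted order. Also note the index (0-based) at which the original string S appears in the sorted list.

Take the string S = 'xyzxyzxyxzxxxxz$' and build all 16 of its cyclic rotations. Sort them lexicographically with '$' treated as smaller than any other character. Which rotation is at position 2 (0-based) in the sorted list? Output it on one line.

All 16 rotations (rotation i = S[i:]+S[:i]):
  rot[0] = xyzxyzxyxzxxxxz$
  rot[1] = yzxyzxyxzxxxxz$x
  rot[2] = zxyzxyxzxxxxz$xy
  rot[3] = xyzxyxzxxxxz$xyz
  rot[4] = yzxyxzxxxxz$xyzx
  rot[5] = zxyxzxxxxz$xyzxy
  rot[6] = xyxzxxxxz$xyzxyz
  rot[7] = yxzxxxxz$xyzxyzx
  rot[8] = xzxxxxz$xyzxyzxy
  rot[9] = zxxxxz$xyzxyzxyx
  rot[10] = xxxxz$xyzxyzxyxz
  rot[11] = xxxz$xyzxyzxyxzx
  rot[12] = xxz$xyzxyzxyxzxx
  rot[13] = xz$xyzxyzxyxzxxx
  rot[14] = z$xyzxyzxyxzxxxx
  rot[15] = $xyzxyzxyxzxxxxz
Sorted (with $ < everything):
  sorted[0] = $xyzxyzxyxzxxxxz
  sorted[1] = xxxxz$xyzxyzxyxz
  sorted[2] = xxxz$xyzxyzxyxzx
  sorted[3] = xxz$xyzxyzxyxzxx
  sorted[4] = xyxzxxxxz$xyzxyz
  sorted[5] = xyzxyxzxxxxz$xyz
  sorted[6] = xyzxyzxyxzxxxxz$
  sorted[7] = xz$xyzxyzxyxzxxx
  sorted[8] = xzxxxxz$xyzxyzxy
  sorted[9] = yxzxxxxz$xyzxyzx
  sorted[10] = yzxyxzxxxxz$xyzx
  sorted[11] = yzxyzxyxzxxxxz$x
  sorted[12] = z$xyzxyzxyxzxxxx
  sorted[13] = zxxxxz$xyzxyzxyx
  sorted[14] = zxyxzxxxxz$xyzxy
  sorted[15] = zxyzxyxzxxxxz$xy
sorted[2] = xxxz$xyzxyzxyxzx

Answer: xxxz$xyzxyzxyxzx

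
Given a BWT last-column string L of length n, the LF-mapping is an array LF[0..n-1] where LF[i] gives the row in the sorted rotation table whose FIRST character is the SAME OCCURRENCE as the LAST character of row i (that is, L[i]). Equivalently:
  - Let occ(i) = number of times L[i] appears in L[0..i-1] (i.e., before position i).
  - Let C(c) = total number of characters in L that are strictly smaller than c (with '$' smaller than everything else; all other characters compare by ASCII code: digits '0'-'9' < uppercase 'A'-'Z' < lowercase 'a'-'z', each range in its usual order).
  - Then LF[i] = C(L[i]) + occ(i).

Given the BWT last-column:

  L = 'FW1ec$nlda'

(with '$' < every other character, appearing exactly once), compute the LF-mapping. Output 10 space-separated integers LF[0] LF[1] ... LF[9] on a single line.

Answer: 2 3 1 7 5 0 9 8 6 4

Derivation:
Char counts: '$':1, '1':1, 'F':1, 'W':1, 'a':1, 'c':1, 'd':1, 'e':1, 'l':1, 'n':1
C (first-col start): C('$')=0, C('1')=1, C('F')=2, C('W')=3, C('a')=4, C('c')=5, C('d')=6, C('e')=7, C('l')=8, C('n')=9
L[0]='F': occ=0, LF[0]=C('F')+0=2+0=2
L[1]='W': occ=0, LF[1]=C('W')+0=3+0=3
L[2]='1': occ=0, LF[2]=C('1')+0=1+0=1
L[3]='e': occ=0, LF[3]=C('e')+0=7+0=7
L[4]='c': occ=0, LF[4]=C('c')+0=5+0=5
L[5]='$': occ=0, LF[5]=C('$')+0=0+0=0
L[6]='n': occ=0, LF[6]=C('n')+0=9+0=9
L[7]='l': occ=0, LF[7]=C('l')+0=8+0=8
L[8]='d': occ=0, LF[8]=C('d')+0=6+0=6
L[9]='a': occ=0, LF[9]=C('a')+0=4+0=4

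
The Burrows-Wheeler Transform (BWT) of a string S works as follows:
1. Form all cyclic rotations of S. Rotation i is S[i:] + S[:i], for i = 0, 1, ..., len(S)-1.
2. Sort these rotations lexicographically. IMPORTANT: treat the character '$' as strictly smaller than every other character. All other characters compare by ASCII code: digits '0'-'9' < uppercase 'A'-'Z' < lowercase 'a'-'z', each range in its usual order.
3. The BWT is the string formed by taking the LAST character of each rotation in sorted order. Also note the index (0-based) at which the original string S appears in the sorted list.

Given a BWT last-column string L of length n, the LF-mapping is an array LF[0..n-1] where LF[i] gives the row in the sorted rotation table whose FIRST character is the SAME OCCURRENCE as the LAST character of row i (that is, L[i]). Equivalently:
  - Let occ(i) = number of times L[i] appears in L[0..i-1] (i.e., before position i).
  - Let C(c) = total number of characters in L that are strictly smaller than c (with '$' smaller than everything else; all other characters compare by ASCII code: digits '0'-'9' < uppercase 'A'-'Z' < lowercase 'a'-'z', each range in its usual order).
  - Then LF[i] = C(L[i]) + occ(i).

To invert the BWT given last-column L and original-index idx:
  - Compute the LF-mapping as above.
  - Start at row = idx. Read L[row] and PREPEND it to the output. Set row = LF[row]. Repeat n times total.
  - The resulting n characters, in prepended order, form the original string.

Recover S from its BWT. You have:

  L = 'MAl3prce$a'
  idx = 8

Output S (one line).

Answer: parcelA3M$

Derivation:
LF mapping: 3 2 7 1 8 9 5 6 0 4
Walk LF starting at row 8, prepending L[row]:
  step 1: row=8, L[8]='$', prepend. Next row=LF[8]=0
  step 2: row=0, L[0]='M', prepend. Next row=LF[0]=3
  step 3: row=3, L[3]='3', prepend. Next row=LF[3]=1
  step 4: row=1, L[1]='A', prepend. Next row=LF[1]=2
  step 5: row=2, L[2]='l', prepend. Next row=LF[2]=7
  step 6: row=7, L[7]='e', prepend. Next row=LF[7]=6
  step 7: row=6, L[6]='c', prepend. Next row=LF[6]=5
  step 8: row=5, L[5]='r', prepend. Next row=LF[5]=9
  step 9: row=9, L[9]='a', prepend. Next row=LF[9]=4
  step 10: row=4, L[4]='p', prepend. Next row=LF[4]=8
Reversed output: parcelA3M$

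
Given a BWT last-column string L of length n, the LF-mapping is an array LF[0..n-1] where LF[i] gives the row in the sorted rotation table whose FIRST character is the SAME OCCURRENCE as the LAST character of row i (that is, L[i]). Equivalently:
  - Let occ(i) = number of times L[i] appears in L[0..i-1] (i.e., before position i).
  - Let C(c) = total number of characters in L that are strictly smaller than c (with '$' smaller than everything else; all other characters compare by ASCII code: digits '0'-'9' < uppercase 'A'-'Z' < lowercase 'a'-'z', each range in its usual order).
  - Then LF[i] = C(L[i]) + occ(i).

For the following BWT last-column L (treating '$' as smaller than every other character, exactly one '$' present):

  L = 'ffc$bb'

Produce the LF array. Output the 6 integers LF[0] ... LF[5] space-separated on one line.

Answer: 4 5 3 0 1 2

Derivation:
Char counts: '$':1, 'b':2, 'c':1, 'f':2
C (first-col start): C('$')=0, C('b')=1, C('c')=3, C('f')=4
L[0]='f': occ=0, LF[0]=C('f')+0=4+0=4
L[1]='f': occ=1, LF[1]=C('f')+1=4+1=5
L[2]='c': occ=0, LF[2]=C('c')+0=3+0=3
L[3]='$': occ=0, LF[3]=C('$')+0=0+0=0
L[4]='b': occ=0, LF[4]=C('b')+0=1+0=1
L[5]='b': occ=1, LF[5]=C('b')+1=1+1=2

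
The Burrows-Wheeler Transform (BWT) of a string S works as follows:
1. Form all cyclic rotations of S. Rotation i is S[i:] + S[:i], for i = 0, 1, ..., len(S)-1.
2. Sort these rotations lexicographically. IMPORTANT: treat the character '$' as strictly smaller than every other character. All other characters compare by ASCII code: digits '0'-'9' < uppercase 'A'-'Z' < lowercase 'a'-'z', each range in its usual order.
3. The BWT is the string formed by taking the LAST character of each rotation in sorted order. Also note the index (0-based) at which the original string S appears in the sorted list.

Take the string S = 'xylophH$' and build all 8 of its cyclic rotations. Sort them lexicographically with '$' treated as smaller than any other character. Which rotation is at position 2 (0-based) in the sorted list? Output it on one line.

Answer: hH$xylop

Derivation:
All 8 rotations (rotation i = S[i:]+S[:i]):
  rot[0] = xylophH$
  rot[1] = ylophH$x
  rot[2] = lophH$xy
  rot[3] = ophH$xyl
  rot[4] = phH$xylo
  rot[5] = hH$xylop
  rot[6] = H$xyloph
  rot[7] = $xylophH
Sorted (with $ < everything):
  sorted[0] = $xylophH
  sorted[1] = H$xyloph
  sorted[2] = hH$xylop
  sorted[3] = lophH$xy
  sorted[4] = ophH$xyl
  sorted[5] = phH$xylo
  sorted[6] = xylophH$
  sorted[7] = ylophH$x
sorted[2] = hH$xylop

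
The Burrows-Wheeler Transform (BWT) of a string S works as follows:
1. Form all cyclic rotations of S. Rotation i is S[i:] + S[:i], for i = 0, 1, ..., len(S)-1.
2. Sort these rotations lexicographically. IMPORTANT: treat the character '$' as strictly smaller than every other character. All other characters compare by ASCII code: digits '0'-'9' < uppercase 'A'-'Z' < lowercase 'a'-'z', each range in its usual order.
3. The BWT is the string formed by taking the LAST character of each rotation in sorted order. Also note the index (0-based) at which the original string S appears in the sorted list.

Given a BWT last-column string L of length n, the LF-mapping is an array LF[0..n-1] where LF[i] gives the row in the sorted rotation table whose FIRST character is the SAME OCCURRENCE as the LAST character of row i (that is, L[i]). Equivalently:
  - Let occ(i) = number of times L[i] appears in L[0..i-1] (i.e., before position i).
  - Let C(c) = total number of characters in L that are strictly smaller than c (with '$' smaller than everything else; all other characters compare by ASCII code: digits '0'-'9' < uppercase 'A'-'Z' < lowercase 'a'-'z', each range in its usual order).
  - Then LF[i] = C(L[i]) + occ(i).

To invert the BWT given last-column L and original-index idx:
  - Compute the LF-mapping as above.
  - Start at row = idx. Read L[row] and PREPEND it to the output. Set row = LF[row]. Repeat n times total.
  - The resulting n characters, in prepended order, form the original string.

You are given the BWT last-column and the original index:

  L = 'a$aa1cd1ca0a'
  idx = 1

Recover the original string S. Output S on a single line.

LF mapping: 4 0 5 6 2 9 11 3 10 7 1 8
Walk LF starting at row 1, prepending L[row]:
  step 1: row=1, L[1]='$', prepend. Next row=LF[1]=0
  step 2: row=0, L[0]='a', prepend. Next row=LF[0]=4
  step 3: row=4, L[4]='1', prepend. Next row=LF[4]=2
  step 4: row=2, L[2]='a', prepend. Next row=LF[2]=5
  step 5: row=5, L[5]='c', prepend. Next row=LF[5]=9
  step 6: row=9, L[9]='a', prepend. Next row=LF[9]=7
  step 7: row=7, L[7]='1', prepend. Next row=LF[7]=3
  step 8: row=3, L[3]='a', prepend. Next row=LF[3]=6
  step 9: row=6, L[6]='d', prepend. Next row=LF[6]=11
  step 10: row=11, L[11]='a', prepend. Next row=LF[11]=8
  step 11: row=8, L[8]='c', prepend. Next row=LF[8]=10
  step 12: row=10, L[10]='0', prepend. Next row=LF[10]=1
Reversed output: 0cada1aca1a$

Answer: 0cada1aca1a$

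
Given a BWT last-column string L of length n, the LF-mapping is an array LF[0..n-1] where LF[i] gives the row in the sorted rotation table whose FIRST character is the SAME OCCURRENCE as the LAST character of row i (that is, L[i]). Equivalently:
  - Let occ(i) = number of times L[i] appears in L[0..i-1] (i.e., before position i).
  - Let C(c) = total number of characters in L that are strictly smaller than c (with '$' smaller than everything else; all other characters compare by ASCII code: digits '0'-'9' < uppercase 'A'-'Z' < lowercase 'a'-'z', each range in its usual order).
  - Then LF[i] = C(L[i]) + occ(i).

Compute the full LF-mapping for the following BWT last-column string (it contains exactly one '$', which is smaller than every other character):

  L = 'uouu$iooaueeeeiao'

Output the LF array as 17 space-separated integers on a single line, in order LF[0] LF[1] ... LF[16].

Char counts: '$':1, 'a':2, 'e':4, 'i':2, 'o':4, 'u':4
C (first-col start): C('$')=0, C('a')=1, C('e')=3, C('i')=7, C('o')=9, C('u')=13
L[0]='u': occ=0, LF[0]=C('u')+0=13+0=13
L[1]='o': occ=0, LF[1]=C('o')+0=9+0=9
L[2]='u': occ=1, LF[2]=C('u')+1=13+1=14
L[3]='u': occ=2, LF[3]=C('u')+2=13+2=15
L[4]='$': occ=0, LF[4]=C('$')+0=0+0=0
L[5]='i': occ=0, LF[5]=C('i')+0=7+0=7
L[6]='o': occ=1, LF[6]=C('o')+1=9+1=10
L[7]='o': occ=2, LF[7]=C('o')+2=9+2=11
L[8]='a': occ=0, LF[8]=C('a')+0=1+0=1
L[9]='u': occ=3, LF[9]=C('u')+3=13+3=16
L[10]='e': occ=0, LF[10]=C('e')+0=3+0=3
L[11]='e': occ=1, LF[11]=C('e')+1=3+1=4
L[12]='e': occ=2, LF[12]=C('e')+2=3+2=5
L[13]='e': occ=3, LF[13]=C('e')+3=3+3=6
L[14]='i': occ=1, LF[14]=C('i')+1=7+1=8
L[15]='a': occ=1, LF[15]=C('a')+1=1+1=2
L[16]='o': occ=3, LF[16]=C('o')+3=9+3=12

Answer: 13 9 14 15 0 7 10 11 1 16 3 4 5 6 8 2 12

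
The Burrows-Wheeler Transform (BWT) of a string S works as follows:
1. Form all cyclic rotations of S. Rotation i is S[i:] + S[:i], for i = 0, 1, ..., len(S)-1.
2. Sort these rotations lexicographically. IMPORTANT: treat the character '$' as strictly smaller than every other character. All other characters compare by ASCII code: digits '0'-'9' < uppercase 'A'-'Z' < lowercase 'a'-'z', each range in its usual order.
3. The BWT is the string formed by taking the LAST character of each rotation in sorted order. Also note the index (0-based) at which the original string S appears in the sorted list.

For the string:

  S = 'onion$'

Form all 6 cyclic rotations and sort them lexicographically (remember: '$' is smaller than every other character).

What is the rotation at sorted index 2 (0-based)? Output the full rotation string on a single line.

Answer: n$onio

Derivation:
All 6 rotations (rotation i = S[i:]+S[:i]):
  rot[0] = onion$
  rot[1] = nion$o
  rot[2] = ion$on
  rot[3] = on$oni
  rot[4] = n$onio
  rot[5] = $onion
Sorted (with $ < everything):
  sorted[0] = $onion
  sorted[1] = ion$on
  sorted[2] = n$onio
  sorted[3] = nion$o
  sorted[4] = on$oni
  sorted[5] = onion$
sorted[2] = n$onio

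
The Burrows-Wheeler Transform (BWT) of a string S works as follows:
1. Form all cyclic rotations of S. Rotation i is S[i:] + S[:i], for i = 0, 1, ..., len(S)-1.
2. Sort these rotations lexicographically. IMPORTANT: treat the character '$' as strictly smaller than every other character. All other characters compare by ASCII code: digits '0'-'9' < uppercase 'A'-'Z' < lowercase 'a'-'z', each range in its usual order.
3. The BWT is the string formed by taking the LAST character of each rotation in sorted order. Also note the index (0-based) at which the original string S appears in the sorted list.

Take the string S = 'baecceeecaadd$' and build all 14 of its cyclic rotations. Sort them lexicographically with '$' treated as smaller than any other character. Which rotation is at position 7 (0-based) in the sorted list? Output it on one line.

All 14 rotations (rotation i = S[i:]+S[:i]):
  rot[0] = baecceeecaadd$
  rot[1] = aecceeecaadd$b
  rot[2] = ecceeecaadd$ba
  rot[3] = cceeecaadd$bae
  rot[4] = ceeecaadd$baec
  rot[5] = eeecaadd$baecc
  rot[6] = eecaadd$baecce
  rot[7] = ecaadd$baeccee
  rot[8] = caadd$baecceee
  rot[9] = aadd$baecceeec
  rot[10] = add$baecceeeca
  rot[11] = dd$baecceeecaa
  rot[12] = d$baecceeecaad
  rot[13] = $baecceeecaadd
Sorted (with $ < everything):
  sorted[0] = $baecceeecaadd
  sorted[1] = aadd$baecceeec
  sorted[2] = add$baecceeeca
  sorted[3] = aecceeecaadd$b
  sorted[4] = baecceeecaadd$
  sorted[5] = caadd$baecceee
  sorted[6] = cceeecaadd$bae
  sorted[7] = ceeecaadd$baec
  sorted[8] = d$baecceeecaad
  sorted[9] = dd$baecceeecaa
  sorted[10] = ecaadd$baeccee
  sorted[11] = ecceeecaadd$ba
  sorted[12] = eecaadd$baecce
  sorted[13] = eeecaadd$baecc
sorted[7] = ceeecaadd$baec

Answer: ceeecaadd$baec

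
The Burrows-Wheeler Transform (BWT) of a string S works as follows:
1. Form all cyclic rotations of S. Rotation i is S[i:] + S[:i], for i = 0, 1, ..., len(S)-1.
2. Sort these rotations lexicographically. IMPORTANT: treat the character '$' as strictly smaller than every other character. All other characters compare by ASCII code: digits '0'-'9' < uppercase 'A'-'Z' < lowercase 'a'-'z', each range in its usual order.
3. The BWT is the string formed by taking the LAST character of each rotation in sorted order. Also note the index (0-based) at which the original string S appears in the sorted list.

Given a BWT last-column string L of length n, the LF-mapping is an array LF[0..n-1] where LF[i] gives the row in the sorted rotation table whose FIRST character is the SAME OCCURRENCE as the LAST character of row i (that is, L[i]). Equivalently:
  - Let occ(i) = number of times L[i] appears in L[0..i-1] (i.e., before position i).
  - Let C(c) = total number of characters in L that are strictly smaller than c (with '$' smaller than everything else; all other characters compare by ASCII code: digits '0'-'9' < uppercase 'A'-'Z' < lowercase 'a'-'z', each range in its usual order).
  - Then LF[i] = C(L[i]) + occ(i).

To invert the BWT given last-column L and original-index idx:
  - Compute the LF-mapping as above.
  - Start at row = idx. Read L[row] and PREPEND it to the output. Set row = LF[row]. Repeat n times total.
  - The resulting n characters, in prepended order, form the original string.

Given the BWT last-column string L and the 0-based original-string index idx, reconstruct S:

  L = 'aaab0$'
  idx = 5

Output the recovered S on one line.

Answer: ba0aa$

Derivation:
LF mapping: 2 3 4 5 1 0
Walk LF starting at row 5, prepending L[row]:
  step 1: row=5, L[5]='$', prepend. Next row=LF[5]=0
  step 2: row=0, L[0]='a', prepend. Next row=LF[0]=2
  step 3: row=2, L[2]='a', prepend. Next row=LF[2]=4
  step 4: row=4, L[4]='0', prepend. Next row=LF[4]=1
  step 5: row=1, L[1]='a', prepend. Next row=LF[1]=3
  step 6: row=3, L[3]='b', prepend. Next row=LF[3]=5
Reversed output: ba0aa$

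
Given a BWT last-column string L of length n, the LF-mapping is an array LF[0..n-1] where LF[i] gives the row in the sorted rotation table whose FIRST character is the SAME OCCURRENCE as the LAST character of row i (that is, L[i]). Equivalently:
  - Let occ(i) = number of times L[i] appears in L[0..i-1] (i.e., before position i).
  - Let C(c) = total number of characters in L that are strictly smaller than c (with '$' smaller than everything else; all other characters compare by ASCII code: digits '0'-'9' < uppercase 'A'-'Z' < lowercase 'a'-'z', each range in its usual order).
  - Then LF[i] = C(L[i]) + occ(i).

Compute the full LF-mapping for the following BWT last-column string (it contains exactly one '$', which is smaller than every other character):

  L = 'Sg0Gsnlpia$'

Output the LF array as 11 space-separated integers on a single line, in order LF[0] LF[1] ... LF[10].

Answer: 3 5 1 2 10 8 7 9 6 4 0

Derivation:
Char counts: '$':1, '0':1, 'G':1, 'S':1, 'a':1, 'g':1, 'i':1, 'l':1, 'n':1, 'p':1, 's':1
C (first-col start): C('$')=0, C('0')=1, C('G')=2, C('S')=3, C('a')=4, C('g')=5, C('i')=6, C('l')=7, C('n')=8, C('p')=9, C('s')=10
L[0]='S': occ=0, LF[0]=C('S')+0=3+0=3
L[1]='g': occ=0, LF[1]=C('g')+0=5+0=5
L[2]='0': occ=0, LF[2]=C('0')+0=1+0=1
L[3]='G': occ=0, LF[3]=C('G')+0=2+0=2
L[4]='s': occ=0, LF[4]=C('s')+0=10+0=10
L[5]='n': occ=0, LF[5]=C('n')+0=8+0=8
L[6]='l': occ=0, LF[6]=C('l')+0=7+0=7
L[7]='p': occ=0, LF[7]=C('p')+0=9+0=9
L[8]='i': occ=0, LF[8]=C('i')+0=6+0=6
L[9]='a': occ=0, LF[9]=C('a')+0=4+0=4
L[10]='$': occ=0, LF[10]=C('$')+0=0+0=0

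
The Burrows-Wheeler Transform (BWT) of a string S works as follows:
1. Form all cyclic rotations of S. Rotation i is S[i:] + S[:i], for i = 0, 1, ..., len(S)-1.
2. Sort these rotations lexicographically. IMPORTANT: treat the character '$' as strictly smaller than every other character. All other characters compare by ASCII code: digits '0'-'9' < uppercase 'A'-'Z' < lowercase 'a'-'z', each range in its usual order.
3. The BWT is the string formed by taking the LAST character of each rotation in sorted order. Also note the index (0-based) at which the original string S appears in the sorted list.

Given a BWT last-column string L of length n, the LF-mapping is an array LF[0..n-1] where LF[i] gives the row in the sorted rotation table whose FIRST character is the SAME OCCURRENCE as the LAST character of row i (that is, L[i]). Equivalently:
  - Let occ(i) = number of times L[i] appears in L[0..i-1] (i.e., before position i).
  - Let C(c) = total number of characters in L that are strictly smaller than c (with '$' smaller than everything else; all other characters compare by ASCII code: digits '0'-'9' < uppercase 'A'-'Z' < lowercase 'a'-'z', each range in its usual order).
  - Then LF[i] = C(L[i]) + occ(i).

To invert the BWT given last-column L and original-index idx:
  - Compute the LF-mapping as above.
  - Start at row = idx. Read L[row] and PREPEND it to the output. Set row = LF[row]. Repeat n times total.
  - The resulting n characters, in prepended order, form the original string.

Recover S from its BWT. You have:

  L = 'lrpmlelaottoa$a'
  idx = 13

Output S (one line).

Answer: tomatoparallel$

Derivation:
LF mapping: 5 12 11 8 6 4 7 1 9 13 14 10 2 0 3
Walk LF starting at row 13, prepending L[row]:
  step 1: row=13, L[13]='$', prepend. Next row=LF[13]=0
  step 2: row=0, L[0]='l', prepend. Next row=LF[0]=5
  step 3: row=5, L[5]='e', prepend. Next row=LF[5]=4
  step 4: row=4, L[4]='l', prepend. Next row=LF[4]=6
  step 5: row=6, L[6]='l', prepend. Next row=LF[6]=7
  step 6: row=7, L[7]='a', prepend. Next row=LF[7]=1
  step 7: row=1, L[1]='r', prepend. Next row=LF[1]=12
  step 8: row=12, L[12]='a', prepend. Next row=LF[12]=2
  step 9: row=2, L[2]='p', prepend. Next row=LF[2]=11
  step 10: row=11, L[11]='o', prepend. Next row=LF[11]=10
  step 11: row=10, L[10]='t', prepend. Next row=LF[10]=14
  step 12: row=14, L[14]='a', prepend. Next row=LF[14]=3
  step 13: row=3, L[3]='m', prepend. Next row=LF[3]=8
  step 14: row=8, L[8]='o', prepend. Next row=LF[8]=9
  step 15: row=9, L[9]='t', prepend. Next row=LF[9]=13
Reversed output: tomatoparallel$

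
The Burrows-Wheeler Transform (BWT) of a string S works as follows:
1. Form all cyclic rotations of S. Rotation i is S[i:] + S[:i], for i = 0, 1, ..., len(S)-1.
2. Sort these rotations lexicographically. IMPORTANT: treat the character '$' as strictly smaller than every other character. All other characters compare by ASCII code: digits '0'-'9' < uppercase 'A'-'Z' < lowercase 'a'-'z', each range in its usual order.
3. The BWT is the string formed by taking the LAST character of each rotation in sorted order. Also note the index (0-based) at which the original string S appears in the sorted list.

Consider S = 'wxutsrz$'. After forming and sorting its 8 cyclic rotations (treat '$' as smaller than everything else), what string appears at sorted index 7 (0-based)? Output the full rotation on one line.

Answer: z$wxutsr

Derivation:
All 8 rotations (rotation i = S[i:]+S[:i]):
  rot[0] = wxutsrz$
  rot[1] = xutsrz$w
  rot[2] = utsrz$wx
  rot[3] = tsrz$wxu
  rot[4] = srz$wxut
  rot[5] = rz$wxuts
  rot[6] = z$wxutsr
  rot[7] = $wxutsrz
Sorted (with $ < everything):
  sorted[0] = $wxutsrz
  sorted[1] = rz$wxuts
  sorted[2] = srz$wxut
  sorted[3] = tsrz$wxu
  sorted[4] = utsrz$wx
  sorted[5] = wxutsrz$
  sorted[6] = xutsrz$w
  sorted[7] = z$wxutsr
sorted[7] = z$wxutsr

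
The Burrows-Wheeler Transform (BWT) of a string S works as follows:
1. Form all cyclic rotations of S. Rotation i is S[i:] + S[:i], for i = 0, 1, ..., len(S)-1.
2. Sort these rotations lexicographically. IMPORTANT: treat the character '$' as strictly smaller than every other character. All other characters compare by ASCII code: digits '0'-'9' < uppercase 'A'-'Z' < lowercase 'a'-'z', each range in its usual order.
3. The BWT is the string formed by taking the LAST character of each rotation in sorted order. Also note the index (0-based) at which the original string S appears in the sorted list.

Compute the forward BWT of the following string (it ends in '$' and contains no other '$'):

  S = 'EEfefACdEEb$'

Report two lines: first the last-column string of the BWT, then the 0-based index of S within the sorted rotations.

Answer: bfAd$EEECfeE
4

Derivation:
All 12 rotations (rotation i = S[i:]+S[:i]):
  rot[0] = EEfefACdEEb$
  rot[1] = EfefACdEEb$E
  rot[2] = fefACdEEb$EE
  rot[3] = efACdEEb$EEf
  rot[4] = fACdEEb$EEfe
  rot[5] = ACdEEb$EEfef
  rot[6] = CdEEb$EEfefA
  rot[7] = dEEb$EEfefAC
  rot[8] = EEb$EEfefACd
  rot[9] = Eb$EEfefACdE
  rot[10] = b$EEfefACdEE
  rot[11] = $EEfefACdEEb
Sorted (with $ < everything):
  sorted[0] = $EEfefACdEEb  (last char: 'b')
  sorted[1] = ACdEEb$EEfef  (last char: 'f')
  sorted[2] = CdEEb$EEfefA  (last char: 'A')
  sorted[3] = EEb$EEfefACd  (last char: 'd')
  sorted[4] = EEfefACdEEb$  (last char: '$')
  sorted[5] = Eb$EEfefACdE  (last char: 'E')
  sorted[6] = EfefACdEEb$E  (last char: 'E')
  sorted[7] = b$EEfefACdEE  (last char: 'E')
  sorted[8] = dEEb$EEfefAC  (last char: 'C')
  sorted[9] = efACdEEb$EEf  (last char: 'f')
  sorted[10] = fACdEEb$EEfe  (last char: 'e')
  sorted[11] = fefACdEEb$EE  (last char: 'E')
Last column: bfAd$EEECfeE
Original string S is at sorted index 4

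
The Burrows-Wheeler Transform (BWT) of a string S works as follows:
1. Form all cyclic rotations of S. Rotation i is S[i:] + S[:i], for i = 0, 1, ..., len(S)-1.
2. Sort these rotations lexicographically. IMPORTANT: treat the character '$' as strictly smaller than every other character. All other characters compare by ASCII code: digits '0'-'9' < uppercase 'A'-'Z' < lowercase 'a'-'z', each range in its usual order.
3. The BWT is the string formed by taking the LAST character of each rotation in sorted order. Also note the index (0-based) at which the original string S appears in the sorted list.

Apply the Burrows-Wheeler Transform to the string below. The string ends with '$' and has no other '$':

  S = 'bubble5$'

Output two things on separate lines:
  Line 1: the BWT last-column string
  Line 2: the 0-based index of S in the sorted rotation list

All 8 rotations (rotation i = S[i:]+S[:i]):
  rot[0] = bubble5$
  rot[1] = ubble5$b
  rot[2] = bble5$bu
  rot[3] = ble5$bub
  rot[4] = le5$bubb
  rot[5] = e5$bubbl
  rot[6] = 5$bubble
  rot[7] = $bubble5
Sorted (with $ < everything):
  sorted[0] = $bubble5  (last char: '5')
  sorted[1] = 5$bubble  (last char: 'e')
  sorted[2] = bble5$bu  (last char: 'u')
  sorted[3] = ble5$bub  (last char: 'b')
  sorted[4] = bubble5$  (last char: '$')
  sorted[5] = e5$bubbl  (last char: 'l')
  sorted[6] = le5$bubb  (last char: 'b')
  sorted[7] = ubble5$b  (last char: 'b')
Last column: 5eub$lbb
Original string S is at sorted index 4

Answer: 5eub$lbb
4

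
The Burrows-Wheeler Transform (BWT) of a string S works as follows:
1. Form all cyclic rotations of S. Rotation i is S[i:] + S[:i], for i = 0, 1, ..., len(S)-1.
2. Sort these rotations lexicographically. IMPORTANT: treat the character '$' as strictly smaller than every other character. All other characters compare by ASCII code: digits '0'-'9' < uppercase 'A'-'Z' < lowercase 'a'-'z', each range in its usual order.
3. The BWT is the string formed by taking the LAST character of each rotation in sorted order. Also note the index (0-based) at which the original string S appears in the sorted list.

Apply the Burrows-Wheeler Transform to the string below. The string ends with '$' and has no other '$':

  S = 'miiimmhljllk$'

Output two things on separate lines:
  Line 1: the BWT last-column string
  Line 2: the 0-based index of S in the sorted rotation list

All 13 rotations (rotation i = S[i:]+S[:i]):
  rot[0] = miiimmhljllk$
  rot[1] = iiimmhljllk$m
  rot[2] = iimmhljllk$mi
  rot[3] = immhljllk$mii
  rot[4] = mmhljllk$miii
  rot[5] = mhljllk$miiim
  rot[6] = hljllk$miiimm
  rot[7] = ljllk$miiimmh
  rot[8] = jllk$miiimmhl
  rot[9] = llk$miiimmhlj
  rot[10] = lk$miiimmhljl
  rot[11] = k$miiimmhljll
  rot[12] = $miiimmhljllk
Sorted (with $ < everything):
  sorted[0] = $miiimmhljllk  (last char: 'k')
  sorted[1] = hljllk$miiimm  (last char: 'm')
  sorted[2] = iiimmhljllk$m  (last char: 'm')
  sorted[3] = iimmhljllk$mi  (last char: 'i')
  sorted[4] = immhljllk$mii  (last char: 'i')
  sorted[5] = jllk$miiimmhl  (last char: 'l')
  sorted[6] = k$miiimmhljll  (last char: 'l')
  sorted[7] = ljllk$miiimmh  (last char: 'h')
  sorted[8] = lk$miiimmhljl  (last char: 'l')
  sorted[9] = llk$miiimmhlj  (last char: 'j')
  sorted[10] = mhljllk$miiim  (last char: 'm')
  sorted[11] = miiimmhljllk$  (last char: '$')
  sorted[12] = mmhljllk$miii  (last char: 'i')
Last column: kmmiillhljm$i
Original string S is at sorted index 11

Answer: kmmiillhljm$i
11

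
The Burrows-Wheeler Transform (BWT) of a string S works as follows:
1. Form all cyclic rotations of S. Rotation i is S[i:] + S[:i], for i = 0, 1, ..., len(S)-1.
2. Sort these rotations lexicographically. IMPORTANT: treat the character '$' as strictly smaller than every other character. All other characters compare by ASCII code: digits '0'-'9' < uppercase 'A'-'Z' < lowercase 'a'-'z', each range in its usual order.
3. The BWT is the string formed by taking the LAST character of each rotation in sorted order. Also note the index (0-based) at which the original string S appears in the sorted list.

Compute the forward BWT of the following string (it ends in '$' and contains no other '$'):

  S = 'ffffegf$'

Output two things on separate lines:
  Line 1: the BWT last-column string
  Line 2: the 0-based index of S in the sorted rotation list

All 8 rotations (rotation i = S[i:]+S[:i]):
  rot[0] = ffffegf$
  rot[1] = fffegf$f
  rot[2] = ffegf$ff
  rot[3] = fegf$fff
  rot[4] = egf$ffff
  rot[5] = gf$ffffe
  rot[6] = f$ffffeg
  rot[7] = $ffffegf
Sorted (with $ < everything):
  sorted[0] = $ffffegf  (last char: 'f')
  sorted[1] = egf$ffff  (last char: 'f')
  sorted[2] = f$ffffeg  (last char: 'g')
  sorted[3] = fegf$fff  (last char: 'f')
  sorted[4] = ffegf$ff  (last char: 'f')
  sorted[5] = fffegf$f  (last char: 'f')
  sorted[6] = ffffegf$  (last char: '$')
  sorted[7] = gf$ffffe  (last char: 'e')
Last column: ffgfff$e
Original string S is at sorted index 6

Answer: ffgfff$e
6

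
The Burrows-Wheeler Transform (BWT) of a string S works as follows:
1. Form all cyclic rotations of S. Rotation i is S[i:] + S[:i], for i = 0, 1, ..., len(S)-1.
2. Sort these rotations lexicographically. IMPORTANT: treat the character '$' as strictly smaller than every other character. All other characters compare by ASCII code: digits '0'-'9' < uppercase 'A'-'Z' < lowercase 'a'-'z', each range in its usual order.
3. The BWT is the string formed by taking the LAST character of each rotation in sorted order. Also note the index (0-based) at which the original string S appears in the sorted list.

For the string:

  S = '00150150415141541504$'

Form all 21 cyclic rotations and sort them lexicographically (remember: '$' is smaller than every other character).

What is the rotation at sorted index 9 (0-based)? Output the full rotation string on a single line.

All 21 rotations (rotation i = S[i:]+S[:i]):
  rot[0] = 00150150415141541504$
  rot[1] = 0150150415141541504$0
  rot[2] = 150150415141541504$00
  rot[3] = 50150415141541504$001
  rot[4] = 0150415141541504$0015
  rot[5] = 150415141541504$00150
  rot[6] = 50415141541504$001501
  rot[7] = 0415141541504$0015015
  rot[8] = 415141541504$00150150
  rot[9] = 15141541504$001501504
  rot[10] = 5141541504$0015015041
  rot[11] = 141541504$00150150415
  rot[12] = 41541504$001501504151
  rot[13] = 1541504$0015015041514
  rot[14] = 541504$00150150415141
  rot[15] = 41504$001501504151415
  rot[16] = 1504$0015015041514154
  rot[17] = 504$00150150415141541
  rot[18] = 04$001501504151415415
  rot[19] = 4$0015015041514154150
  rot[20] = $00150150415141541504
Sorted (with $ < everything):
  sorted[0] = $00150150415141541504
  sorted[1] = 00150150415141541504$
  sorted[2] = 0150150415141541504$0
  sorted[3] = 0150415141541504$0015
  sorted[4] = 04$001501504151415415
  sorted[5] = 0415141541504$0015015
  sorted[6] = 141541504$00150150415
  sorted[7] = 150150415141541504$00
  sorted[8] = 1504$0015015041514154
  sorted[9] = 150415141541504$00150
  sorted[10] = 15141541504$001501504
  sorted[11] = 1541504$0015015041514
  sorted[12] = 4$0015015041514154150
  sorted[13] = 41504$001501504151415
  sorted[14] = 415141541504$00150150
  sorted[15] = 41541504$001501504151
  sorted[16] = 50150415141541504$001
  sorted[17] = 504$00150150415141541
  sorted[18] = 50415141541504$001501
  sorted[19] = 5141541504$0015015041
  sorted[20] = 541504$00150150415141
sorted[9] = 150415141541504$00150

Answer: 150415141541504$00150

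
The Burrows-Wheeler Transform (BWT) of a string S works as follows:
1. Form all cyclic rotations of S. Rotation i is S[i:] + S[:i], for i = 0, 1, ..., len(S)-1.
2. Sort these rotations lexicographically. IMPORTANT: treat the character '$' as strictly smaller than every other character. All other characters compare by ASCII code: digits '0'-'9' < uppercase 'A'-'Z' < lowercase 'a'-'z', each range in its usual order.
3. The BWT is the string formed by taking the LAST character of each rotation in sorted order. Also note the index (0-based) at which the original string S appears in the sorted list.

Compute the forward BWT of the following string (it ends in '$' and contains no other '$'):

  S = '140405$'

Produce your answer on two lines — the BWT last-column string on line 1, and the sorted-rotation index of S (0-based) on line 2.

Answer: 544$100
3

Derivation:
All 7 rotations (rotation i = S[i:]+S[:i]):
  rot[0] = 140405$
  rot[1] = 40405$1
  rot[2] = 0405$14
  rot[3] = 405$140
  rot[4] = 05$1404
  rot[5] = 5$14040
  rot[6] = $140405
Sorted (with $ < everything):
  sorted[0] = $140405  (last char: '5')
  sorted[1] = 0405$14  (last char: '4')
  sorted[2] = 05$1404  (last char: '4')
  sorted[3] = 140405$  (last char: '$')
  sorted[4] = 40405$1  (last char: '1')
  sorted[5] = 405$140  (last char: '0')
  sorted[6] = 5$14040  (last char: '0')
Last column: 544$100
Original string S is at sorted index 3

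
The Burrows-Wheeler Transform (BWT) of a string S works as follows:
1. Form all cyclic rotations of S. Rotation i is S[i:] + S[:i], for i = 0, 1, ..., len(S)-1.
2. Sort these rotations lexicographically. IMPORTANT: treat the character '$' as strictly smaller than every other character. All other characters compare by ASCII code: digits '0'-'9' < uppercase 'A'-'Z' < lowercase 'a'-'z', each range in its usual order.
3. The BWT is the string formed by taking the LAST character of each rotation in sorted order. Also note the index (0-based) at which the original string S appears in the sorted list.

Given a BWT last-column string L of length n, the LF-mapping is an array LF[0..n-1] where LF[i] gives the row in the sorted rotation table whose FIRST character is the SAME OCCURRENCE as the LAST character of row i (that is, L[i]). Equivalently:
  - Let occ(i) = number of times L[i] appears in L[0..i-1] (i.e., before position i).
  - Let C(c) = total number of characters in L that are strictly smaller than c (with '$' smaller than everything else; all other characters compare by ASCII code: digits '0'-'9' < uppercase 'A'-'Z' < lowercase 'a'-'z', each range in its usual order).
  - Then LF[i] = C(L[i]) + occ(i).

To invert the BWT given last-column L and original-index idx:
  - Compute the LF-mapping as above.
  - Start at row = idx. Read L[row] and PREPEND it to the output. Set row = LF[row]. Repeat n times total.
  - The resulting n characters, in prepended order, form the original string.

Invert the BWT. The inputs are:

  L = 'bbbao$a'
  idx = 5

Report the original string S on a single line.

Answer: baobab$

Derivation:
LF mapping: 3 4 5 1 6 0 2
Walk LF starting at row 5, prepending L[row]:
  step 1: row=5, L[5]='$', prepend. Next row=LF[5]=0
  step 2: row=0, L[0]='b', prepend. Next row=LF[0]=3
  step 3: row=3, L[3]='a', prepend. Next row=LF[3]=1
  step 4: row=1, L[1]='b', prepend. Next row=LF[1]=4
  step 5: row=4, L[4]='o', prepend. Next row=LF[4]=6
  step 6: row=6, L[6]='a', prepend. Next row=LF[6]=2
  step 7: row=2, L[2]='b', prepend. Next row=LF[2]=5
Reversed output: baobab$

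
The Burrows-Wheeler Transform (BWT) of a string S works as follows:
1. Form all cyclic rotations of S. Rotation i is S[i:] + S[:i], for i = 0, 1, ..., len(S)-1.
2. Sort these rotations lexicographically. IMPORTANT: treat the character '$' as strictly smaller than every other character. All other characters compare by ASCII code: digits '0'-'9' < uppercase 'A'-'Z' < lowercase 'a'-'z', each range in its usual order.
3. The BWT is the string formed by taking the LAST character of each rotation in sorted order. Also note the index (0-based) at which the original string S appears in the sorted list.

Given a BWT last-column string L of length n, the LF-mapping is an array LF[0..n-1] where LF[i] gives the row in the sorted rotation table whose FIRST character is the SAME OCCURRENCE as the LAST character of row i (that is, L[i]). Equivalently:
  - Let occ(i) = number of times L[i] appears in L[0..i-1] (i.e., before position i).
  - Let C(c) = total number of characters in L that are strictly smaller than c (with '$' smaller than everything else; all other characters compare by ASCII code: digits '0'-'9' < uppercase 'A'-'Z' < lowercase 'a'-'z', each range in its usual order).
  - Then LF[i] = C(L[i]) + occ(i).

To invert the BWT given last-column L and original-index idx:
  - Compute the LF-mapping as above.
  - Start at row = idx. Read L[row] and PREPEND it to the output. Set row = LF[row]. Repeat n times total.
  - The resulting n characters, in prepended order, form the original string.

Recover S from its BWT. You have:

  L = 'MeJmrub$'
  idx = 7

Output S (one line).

LF mapping: 2 4 1 5 6 7 3 0
Walk LF starting at row 7, prepending L[row]:
  step 1: row=7, L[7]='$', prepend. Next row=LF[7]=0
  step 2: row=0, L[0]='M', prepend. Next row=LF[0]=2
  step 3: row=2, L[2]='J', prepend. Next row=LF[2]=1
  step 4: row=1, L[1]='e', prepend. Next row=LF[1]=4
  step 5: row=4, L[4]='r', prepend. Next row=LF[4]=6
  step 6: row=6, L[6]='b', prepend. Next row=LF[6]=3
  step 7: row=3, L[3]='m', prepend. Next row=LF[3]=5
  step 8: row=5, L[5]='u', prepend. Next row=LF[5]=7
Reversed output: umbreJM$

Answer: umbreJM$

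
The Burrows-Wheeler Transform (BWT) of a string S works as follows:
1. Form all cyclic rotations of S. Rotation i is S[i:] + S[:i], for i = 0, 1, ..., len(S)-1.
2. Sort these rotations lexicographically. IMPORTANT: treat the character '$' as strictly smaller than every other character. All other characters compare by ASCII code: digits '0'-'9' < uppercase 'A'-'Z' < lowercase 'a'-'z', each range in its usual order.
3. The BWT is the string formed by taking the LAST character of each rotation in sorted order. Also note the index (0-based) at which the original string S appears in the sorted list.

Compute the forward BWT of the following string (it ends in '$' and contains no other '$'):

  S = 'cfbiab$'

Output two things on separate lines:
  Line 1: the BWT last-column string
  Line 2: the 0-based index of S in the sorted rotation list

Answer: biaf$cb
4

Derivation:
All 7 rotations (rotation i = S[i:]+S[:i]):
  rot[0] = cfbiab$
  rot[1] = fbiab$c
  rot[2] = biab$cf
  rot[3] = iab$cfb
  rot[4] = ab$cfbi
  rot[5] = b$cfbia
  rot[6] = $cfbiab
Sorted (with $ < everything):
  sorted[0] = $cfbiab  (last char: 'b')
  sorted[1] = ab$cfbi  (last char: 'i')
  sorted[2] = b$cfbia  (last char: 'a')
  sorted[3] = biab$cf  (last char: 'f')
  sorted[4] = cfbiab$  (last char: '$')
  sorted[5] = fbiab$c  (last char: 'c')
  sorted[6] = iab$cfb  (last char: 'b')
Last column: biaf$cb
Original string S is at sorted index 4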